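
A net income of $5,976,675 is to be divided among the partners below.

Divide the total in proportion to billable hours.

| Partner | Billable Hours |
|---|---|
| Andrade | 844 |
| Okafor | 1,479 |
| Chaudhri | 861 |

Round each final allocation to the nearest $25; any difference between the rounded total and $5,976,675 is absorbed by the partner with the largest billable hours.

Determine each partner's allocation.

Billable hours total: 844 + 1,479 + 861 = 3,184.
Raw shares: Andrade 1,584,269.38; Okafor 2,776,225.60; Chaudhri 1,616,180.02.
After rounding ($25): Andrade $1,584,275; Okafor $2,776,225; Chaudhri $1,616,175. Sum = $5,976,675.
Rounded total matches; no reconciliation needed.

Andrade: $1,584,275 · Okafor: $2,776,225 · Chaudhri: $1,616,175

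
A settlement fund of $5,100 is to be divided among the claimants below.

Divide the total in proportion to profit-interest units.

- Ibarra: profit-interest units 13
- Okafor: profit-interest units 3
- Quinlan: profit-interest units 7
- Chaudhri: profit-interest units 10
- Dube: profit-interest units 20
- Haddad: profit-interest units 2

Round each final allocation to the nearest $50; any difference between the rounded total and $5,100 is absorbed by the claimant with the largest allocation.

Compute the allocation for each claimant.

Ibarra: $1,200 | Okafor: $300 | Quinlan: $650 | Chaudhri: $950 | Dube: $1,800 | Haddad: $200

Total profit-interest units = 55.
Raw shares: Ibarra 13/55 × $5,100 = 1,205.45; Okafor 3/55 × $5,100 = 278.18; Quinlan 7/55 × $5,100 = 649.09; Chaudhri 10/55 × $5,100 = 927.27; Dube 20/55 × $5,100 = 1,854.55; Haddad 2/55 × $5,100 = 185.45.
Rounded to nearest $50: Ibarra $1,200; Okafor $300; Quinlan $650; Chaudhri $950; Dube $1,850; Haddad $200. Sum = $5,150.
Difference $5,100 − $5,150 = −$50 applied to largest allocation (Dube): Dube becomes $1,800.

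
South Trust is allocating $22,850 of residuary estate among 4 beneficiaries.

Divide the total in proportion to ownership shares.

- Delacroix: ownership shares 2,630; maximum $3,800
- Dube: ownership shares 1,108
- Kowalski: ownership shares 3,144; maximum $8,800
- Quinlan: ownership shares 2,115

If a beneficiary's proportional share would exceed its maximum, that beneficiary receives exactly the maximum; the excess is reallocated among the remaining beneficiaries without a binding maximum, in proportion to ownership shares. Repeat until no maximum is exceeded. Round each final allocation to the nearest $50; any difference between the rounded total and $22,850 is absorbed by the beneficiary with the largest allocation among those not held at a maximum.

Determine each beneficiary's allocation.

Delacroix: $3,800; Dube: $3,500; Kowalski: $8,800; Quinlan: $6,750

Combined ownership shares = 8,997.
Proportional shares (ignoring caps): Delacroix 6,679.50; Dube 2,814.03; Kowalski 7,984.93; Quinlan 5,371.54.
Cap binds for Delacroix ($3,800); residual $19,050 reallocated over remaining ownership shares 6,367.
Cap binds for Kowalski ($8,800); residual $10,250 reallocated over remaining ownership shares 3,223.
Redistributed shares: Dube 3,523.74 → $3,500; Quinlan 6,726.26 → $6,750.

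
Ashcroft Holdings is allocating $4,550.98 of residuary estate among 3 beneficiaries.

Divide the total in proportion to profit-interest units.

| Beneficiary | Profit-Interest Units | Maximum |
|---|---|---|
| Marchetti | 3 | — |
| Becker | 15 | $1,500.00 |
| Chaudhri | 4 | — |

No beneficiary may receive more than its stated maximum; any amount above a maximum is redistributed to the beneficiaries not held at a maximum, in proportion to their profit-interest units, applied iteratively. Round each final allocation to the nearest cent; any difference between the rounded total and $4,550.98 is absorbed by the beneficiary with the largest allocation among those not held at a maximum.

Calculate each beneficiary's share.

Marchetti: $1,307.56 · Becker: $1,500.00 · Chaudhri: $1,743.42

Total profit-interest units = 22.
Pro-rata shares before constraints: Marchetti 620.5882; Becker 3,102.9409; Chaudhri 827.4509.
Capped: Becker ($1,500.00); residual $3,050.98 reallocated over remaining profit-interest units 7.
Redistributed shares: Marchetti 1,307.5629 → $1,307.56; Chaudhri 1,743.4171 → $1,743.42.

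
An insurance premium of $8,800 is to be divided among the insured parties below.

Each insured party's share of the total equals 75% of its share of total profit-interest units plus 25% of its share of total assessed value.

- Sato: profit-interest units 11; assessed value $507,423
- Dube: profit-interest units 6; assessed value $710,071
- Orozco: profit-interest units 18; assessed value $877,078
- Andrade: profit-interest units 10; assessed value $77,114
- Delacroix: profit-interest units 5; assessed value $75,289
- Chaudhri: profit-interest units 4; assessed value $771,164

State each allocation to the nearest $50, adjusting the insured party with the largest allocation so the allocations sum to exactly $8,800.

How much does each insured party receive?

Sato: $1,700; Dube: $1,250; Orozco: $2,850; Andrade: $1,300; Delacroix: $650; Chaudhri: $1,050

Totals — profit-interest units 54, assessed value 3,018,139.
Blended shares (75% profit-interest units + 25% assessed value): Sato 0.1948; Dube 0.1422; Orozco 0.3227; Andrade 0.1453; Delacroix 0.0757; Chaudhri 0.1194.
Unrounded shares: Sato 1,714.32; Dube 1,250.92; Orozco 2,839.32; Andrade 1,278.43; Delacroix 665.99; Chaudhri 1,051.01.
Rounded to nearest $50: Sato $1,700; Dube $1,250; Orozco $2,850; Andrade $1,300; Delacroix $650; Chaudhri $1,050. Sum = $8,800.
Sum already equals the total — no adjustment.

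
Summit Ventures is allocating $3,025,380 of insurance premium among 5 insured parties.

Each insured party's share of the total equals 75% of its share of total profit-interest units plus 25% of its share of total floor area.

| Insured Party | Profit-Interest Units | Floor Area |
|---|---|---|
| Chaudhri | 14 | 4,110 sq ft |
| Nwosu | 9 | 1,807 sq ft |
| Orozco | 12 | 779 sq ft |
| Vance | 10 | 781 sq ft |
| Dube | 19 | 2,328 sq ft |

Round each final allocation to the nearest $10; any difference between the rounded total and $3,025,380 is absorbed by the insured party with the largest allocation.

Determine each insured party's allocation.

Chaudhri: $813,390; Nwosu: $458,470; Orozco: $485,540; Vance: $414,780; Dube: $853,200

Profit-interest units total 64; floor area total 9,805.
Composite weights (75% profit-interest units + 25% floor area): Chaudhri 0.2689; Nwosu 0.1515; Orozco 0.1605; Vance 0.1371; Dube 0.2820.
Unrounded shares: Chaudhri 813,391.48; Nwosu 458,472.69; Orozco 485,535.11; Vance 414,782.05; Dube 853,198.67.
Rounded to nearest $10: Chaudhri $813,390; Nwosu $458,470; Orozco $485,540; Vance $414,780; Dube $853,200. Sum = $3,025,380.
No rounding difference to absorb.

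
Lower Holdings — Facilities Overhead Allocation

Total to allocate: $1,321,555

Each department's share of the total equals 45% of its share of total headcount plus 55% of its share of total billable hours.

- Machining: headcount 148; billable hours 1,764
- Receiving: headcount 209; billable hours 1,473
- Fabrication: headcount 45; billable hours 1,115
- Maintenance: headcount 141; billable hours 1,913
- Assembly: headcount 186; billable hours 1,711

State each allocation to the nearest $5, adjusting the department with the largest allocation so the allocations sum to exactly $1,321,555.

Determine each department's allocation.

Machining: $281,490; Receiving: $304,730; Fabrication: $138,320; Maintenance: $289,355; Assembly: $307,660

Headcount total 729; billable hours total 7,976.
Combined weights (45% headcount + 55% billable hours): Machining 0.2130; Receiving 0.2306; Fabrication 0.1047; Maintenance 0.2190; Assembly 0.2328.
Unrounded shares: Machining 281,488.50; Receiving 304,731.84; Fabrication 138,320.14; Maintenance 289,356.49; Assembly 307,658.03.
Rounded to nearest $5: Machining $281,490; Receiving $304,730; Fabrication $138,320; Maintenance $289,355; Assembly $307,660. Sum = $1,321,555.
No rounding difference to absorb.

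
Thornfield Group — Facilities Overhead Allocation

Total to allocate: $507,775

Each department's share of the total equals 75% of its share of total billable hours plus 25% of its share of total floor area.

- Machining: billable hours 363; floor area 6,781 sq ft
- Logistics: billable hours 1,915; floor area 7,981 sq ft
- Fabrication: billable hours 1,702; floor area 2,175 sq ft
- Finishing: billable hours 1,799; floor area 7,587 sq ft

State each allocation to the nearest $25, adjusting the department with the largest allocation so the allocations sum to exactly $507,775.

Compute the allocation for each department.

Totals — billable hours 5,779, floor area 24,524.
Composite weights (75% billable hours + 25% floor area): Machining 0.1162; Logistics 0.3299; Fabrication 0.2431; Finishing 0.3108.
Pro-rata amounts: Machining 59,021.93; Logistics 167,509.00; Fabrication 123,418.84; Finishing 157,825.23.
After rounding ($25): Machining $59,025; Logistics $167,500; Fabrication $123,425; Finishing $157,825. Sum = $507,775.
No rounding difference to absorb.

Machining: $59,025; Logistics: $167,500; Fabrication: $123,425; Finishing: $157,825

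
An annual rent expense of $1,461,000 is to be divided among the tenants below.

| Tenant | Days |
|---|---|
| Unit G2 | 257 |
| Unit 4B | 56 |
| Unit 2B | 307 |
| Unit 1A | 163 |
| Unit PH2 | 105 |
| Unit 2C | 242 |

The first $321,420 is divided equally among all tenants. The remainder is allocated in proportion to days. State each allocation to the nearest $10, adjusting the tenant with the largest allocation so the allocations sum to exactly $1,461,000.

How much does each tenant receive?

First tranche $321,420 split equally: $53,570 each.
Remainder $1,139,580 by days (total 1,130): Unit G2 259,178.81 → $259,180; Unit 4B 56,474.76 → $56,470; Unit 2B 309,602.71 → $309,600; Unit 1A 164,381.89 → $164,380; Unit PH2 105,890.18 → $105,890; Unit 2C 244,051.65 → $244,050.
Rounding difference +$10 on remainder applied to Unit 2B.
Totals: Unit G2 $53,570 + $259,180 = $312,750; Unit 4B $53,570 + $56,470 = $110,040; Unit 2B $53,570 + $309,610 = $363,180; Unit 1A $53,570 + $164,380 = $217,950; Unit PH2 $53,570 + $105,890 = $159,460; Unit 2C $53,570 + $244,050 = $297,620.

Unit G2: $312,750 · Unit 4B: $110,040 · Unit 2B: $363,180 · Unit 1A: $217,950 · Unit PH2: $159,460 · Unit 2C: $297,620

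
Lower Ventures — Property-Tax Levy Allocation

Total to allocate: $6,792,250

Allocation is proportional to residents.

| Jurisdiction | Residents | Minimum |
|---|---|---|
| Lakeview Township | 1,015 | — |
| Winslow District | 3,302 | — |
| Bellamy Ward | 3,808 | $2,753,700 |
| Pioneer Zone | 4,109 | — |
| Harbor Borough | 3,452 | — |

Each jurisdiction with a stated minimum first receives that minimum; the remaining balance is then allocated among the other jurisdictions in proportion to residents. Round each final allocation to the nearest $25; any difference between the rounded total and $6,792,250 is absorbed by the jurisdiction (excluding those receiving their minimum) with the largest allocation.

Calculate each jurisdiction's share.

Lakeview Township: $345,100; Winslow District: $1,122,700; Bellamy Ward: $2,753,700; Pioneer Zone: $1,397,050; Harbor Borough: $1,173,700

Fund the minimums — Bellamy Ward $2,753,700. Remaining pool $4,038,550.
Remaining pool split over remaining residents 11,878: Lakeview Township 345,102.56 → $345,100; Winslow District 1,122,688.34 → $1,122,700; Pioneer Zone 1,397,070.38 → $1,397,075; Harbor Borough 1,173,688.72 → $1,173,700.
Rounding difference −$25 applied to Pioneer Zone → $1,397,050.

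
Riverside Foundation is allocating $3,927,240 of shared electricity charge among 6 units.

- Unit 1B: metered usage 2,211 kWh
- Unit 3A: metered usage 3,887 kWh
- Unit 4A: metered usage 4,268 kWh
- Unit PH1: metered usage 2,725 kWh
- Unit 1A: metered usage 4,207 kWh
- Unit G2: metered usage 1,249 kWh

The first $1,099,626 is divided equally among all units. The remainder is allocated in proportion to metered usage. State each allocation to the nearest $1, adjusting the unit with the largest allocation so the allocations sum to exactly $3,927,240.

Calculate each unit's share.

Equal tier: $1,099,626 ÷ 6 = $183,271 apiece.
Remainder $2,827,614 by metered usage (total 18,547): Unit 1B 337,081.71 → $337,082; Unit 3A 592,599.11 → $592,599; Unit 4A 650,685.10 → $650,685; Unit PH1 415,444.45 → $415,444; Unit 1A 641,385.24 → $641,385; Unit G2 190,418.39 → $190,418.
Rounding difference +$1 on remainder applied to Unit 4A.
Totals: Unit 1B $183,271 + $337,082 = $520,353; Unit 3A $183,271 + $592,599 = $775,870; Unit 4A $183,271 + $650,686 = $833,957; Unit PH1 $183,271 + $415,444 = $598,715; Unit 1A $183,271 + $641,385 = $824,656; Unit G2 $183,271 + $190,418 = $373,689.

Unit 1B: $520,353 | Unit 3A: $775,870 | Unit 4A: $833,957 | Unit PH1: $598,715 | Unit 1A: $824,656 | Unit G2: $373,689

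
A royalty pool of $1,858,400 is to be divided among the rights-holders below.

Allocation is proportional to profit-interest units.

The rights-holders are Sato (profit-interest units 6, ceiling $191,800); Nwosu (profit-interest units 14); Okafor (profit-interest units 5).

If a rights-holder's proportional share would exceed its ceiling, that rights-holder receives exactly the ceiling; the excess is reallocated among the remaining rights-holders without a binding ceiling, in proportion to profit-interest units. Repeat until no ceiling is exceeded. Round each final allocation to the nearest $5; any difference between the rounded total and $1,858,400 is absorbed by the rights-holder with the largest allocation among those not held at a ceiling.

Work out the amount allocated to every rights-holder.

Sato: $191,800 | Nwosu: $1,228,020 | Okafor: $438,580

Sum of profit-interest units: 25.
Pro-rata shares before constraints: Sato 446,016.00; Nwosu 1,040,704.00; Okafor 371,680.00.
Capped: Sato ($191,800); residual $1,666,600 reallocated over remaining profit-interest units 19.
Shares after redistribution: Nwosu 1,228,021.05 → $1,228,020; Okafor 438,578.95 → $438,580.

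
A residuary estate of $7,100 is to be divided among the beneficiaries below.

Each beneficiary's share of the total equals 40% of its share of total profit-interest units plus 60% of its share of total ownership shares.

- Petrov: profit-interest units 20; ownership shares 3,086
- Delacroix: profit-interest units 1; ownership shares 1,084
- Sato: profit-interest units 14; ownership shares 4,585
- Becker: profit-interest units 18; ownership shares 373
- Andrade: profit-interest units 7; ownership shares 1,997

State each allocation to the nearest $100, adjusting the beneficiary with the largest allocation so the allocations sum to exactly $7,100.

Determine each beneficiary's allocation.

Totals — profit-interest units 60, ownership shares 11,125.
Composite weights (40% profit-interest units + 60% ownership shares): Petrov 0.2998; Delacroix 0.0651; Sato 0.3406; Becker 0.1401; Andrade 0.1544.
Proportional shares: Petrov 2,128.36; Delacroix 462.42; Sato 2,418.36; Becker 994.83; Andrade 1,096.03.
Rounded to nearest $100: Petrov $2,100; Delacroix $500; Sato $2,400; Becker $1,000; Andrade $1,100. Sum = $7,100.
Sum already equals the total — no adjustment.

Petrov: $2,100 · Delacroix: $500 · Sato: $2,400 · Becker: $1,000 · Andrade: $1,100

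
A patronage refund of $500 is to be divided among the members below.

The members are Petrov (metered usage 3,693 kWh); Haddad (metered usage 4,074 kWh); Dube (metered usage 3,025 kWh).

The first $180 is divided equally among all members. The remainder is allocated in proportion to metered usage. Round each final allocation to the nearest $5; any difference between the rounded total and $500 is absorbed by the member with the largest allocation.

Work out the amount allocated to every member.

Petrov: $170; Haddad: $180; Dube: $150

Equal tier: $180 ÷ 3 = $60 apiece.
Remainder $320 by metered usage (total 10,792): Petrov 109.50 → $110; Haddad 120.80 → $120; Dube 89.70 → $90.
Totals: Petrov $60 + $110 = $170; Haddad $60 + $120 = $180; Dube $60 + $90 = $150.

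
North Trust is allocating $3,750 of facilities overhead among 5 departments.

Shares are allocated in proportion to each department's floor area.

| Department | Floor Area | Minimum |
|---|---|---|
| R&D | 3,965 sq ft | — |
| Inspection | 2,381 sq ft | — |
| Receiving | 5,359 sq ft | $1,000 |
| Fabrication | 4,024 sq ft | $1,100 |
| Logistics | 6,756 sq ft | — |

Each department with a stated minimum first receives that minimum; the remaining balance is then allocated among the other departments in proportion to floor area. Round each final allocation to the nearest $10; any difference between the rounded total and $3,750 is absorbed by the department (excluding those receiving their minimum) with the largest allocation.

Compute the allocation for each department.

Fund the minimums — Receiving $1,000; Fabrication $1,100. Remaining pool $1,650.
Remaining pool split over remaining floor area 13,102: R&D 499.33 → $500; Inspection 299.85 → $300; Logistics 850.82 → $850.

R&D: $500 · Inspection: $300 · Receiving: $1,000 · Fabrication: $1,100 · Logistics: $850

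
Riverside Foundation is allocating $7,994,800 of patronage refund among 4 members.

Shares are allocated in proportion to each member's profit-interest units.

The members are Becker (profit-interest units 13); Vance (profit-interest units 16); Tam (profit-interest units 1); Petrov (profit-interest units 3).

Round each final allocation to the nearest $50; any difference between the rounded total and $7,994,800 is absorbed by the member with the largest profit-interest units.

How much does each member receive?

Sum of profit-interest units: 33.
Proportional shares: Becker 13/33 × $7,994,800 = 3,149,466.67; Vance 16/33 × $7,994,800 = 3,876,266.67; Tam 1/33 × $7,994,800 = 242,266.67; Petrov 3/33 × $7,994,800 = 726,800.00.
After rounding ($50): Becker $3,149,450; Vance $3,876,250; Tam $242,250; Petrov $726,800. Sum = $7,994,750.
Difference $7,994,800 − $7,994,750 = +$50 applied to largest profit-interest units (Vance): Vance becomes $3,876,300.

Becker: $3,149,450 · Vance: $3,876,300 · Tam: $242,250 · Petrov: $726,800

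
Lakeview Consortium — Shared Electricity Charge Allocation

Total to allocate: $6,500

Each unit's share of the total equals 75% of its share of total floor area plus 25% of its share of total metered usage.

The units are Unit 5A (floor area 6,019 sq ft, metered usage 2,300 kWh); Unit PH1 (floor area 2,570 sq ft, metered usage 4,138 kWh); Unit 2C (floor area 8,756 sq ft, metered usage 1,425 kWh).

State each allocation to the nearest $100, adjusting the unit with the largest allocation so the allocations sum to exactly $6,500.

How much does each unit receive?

Totals — floor area 17,345, metered usage 7,863.
Combined weights (75% floor area + 25% metered usage): Unit 5A 0.3334; Unit PH1 0.2427; Unit 2C 0.4239.
Pro-rata amounts: Unit 5A 2,167.03; Unit PH1 1,577.50; Unit 2C 2,755.46.
At nearest $100: Unit 5A $2,200; Unit PH1 $1,600; Unit 2C $2,800. Sum = $6,600.
Difference $6,500 − $6,600 = −$100 applied to largest allocation (Unit 2C): Unit 2C becomes $2,700.

Unit 5A: $2,200 · Unit PH1: $1,600 · Unit 2C: $2,700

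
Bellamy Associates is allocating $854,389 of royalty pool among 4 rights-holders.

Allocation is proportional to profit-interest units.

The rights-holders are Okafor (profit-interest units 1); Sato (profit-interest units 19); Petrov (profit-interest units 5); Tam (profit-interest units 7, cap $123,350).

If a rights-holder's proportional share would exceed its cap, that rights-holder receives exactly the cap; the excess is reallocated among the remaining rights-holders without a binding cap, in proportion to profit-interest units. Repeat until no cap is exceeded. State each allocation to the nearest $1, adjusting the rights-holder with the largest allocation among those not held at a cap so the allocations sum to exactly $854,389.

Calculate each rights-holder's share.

Combined profit-interest units = 32.
Pro-rata shares before constraints: Okafor 26,699.66; Sato 507,293.47; Petrov 133,498.28; Tam 186,897.59.
Cap binds for Tam ($123,350); residual $731,039 reallocated over remaining profit-interest units 25.
Remaining shares: Okafor 29,241.56 → $29,242; Sato 555,589.64 → $555,590; Petrov 146,207.80 → $146,208.
Rounding difference −$1 applied to Sato → $555,589.

Okafor: $29,242 | Sato: $555,589 | Petrov: $146,208 | Tam: $123,350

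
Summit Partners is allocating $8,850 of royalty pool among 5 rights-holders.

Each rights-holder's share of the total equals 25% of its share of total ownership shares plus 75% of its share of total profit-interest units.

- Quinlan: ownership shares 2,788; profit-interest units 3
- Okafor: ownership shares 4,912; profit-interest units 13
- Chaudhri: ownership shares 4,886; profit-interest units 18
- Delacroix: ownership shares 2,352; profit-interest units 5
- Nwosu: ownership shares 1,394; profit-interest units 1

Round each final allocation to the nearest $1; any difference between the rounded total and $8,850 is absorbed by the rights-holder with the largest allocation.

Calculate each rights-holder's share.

Quinlan: $876 | Okafor: $2,823 | Chaudhri: $3,648 | Delacroix: $1,148 | Nwosu: $355

Totals — ownership shares 16,332, profit-interest units 40.
Blended shares (25% ownership shares + 75% profit-interest units): Quinlan 0.0989; Okafor 0.3189; Chaudhri 0.4123; Delacroix 0.1298; Nwosu 0.0401.
Proportional shares: Quinlan 875.504; Okafor 2,822.62; Chaudhri 3,648.78; Delacroix 1,148.31; Nwosu 354.78.
After rounding ($1): Quinlan $876; Okafor $2,823; Chaudhri $3,649; Delacroix $1,148; Nwosu $355. Sum = $8,851.
Difference $8,850 − $8,851 = −$1 applied to largest allocation (Chaudhri): Chaudhri becomes $3,648.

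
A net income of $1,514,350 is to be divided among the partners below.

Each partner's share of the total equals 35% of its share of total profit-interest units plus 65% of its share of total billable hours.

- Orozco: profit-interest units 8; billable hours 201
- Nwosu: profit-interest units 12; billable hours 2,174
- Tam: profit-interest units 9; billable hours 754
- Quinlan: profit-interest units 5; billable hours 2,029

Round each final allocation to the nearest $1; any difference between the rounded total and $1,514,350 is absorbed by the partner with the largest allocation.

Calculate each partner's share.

Orozco: $163,069 | Nwosu: $601,942 | Tam: $284,190 | Quinlan: $465,149

Totals — profit-interest units 34, billable hours 5,158.
Combined weights (35% profit-interest units + 65% billable hours): Orozco 0.1077; Nwosu 0.3975; Tam 0.1877; Quinlan 0.3072.
Unrounded shares: Orozco 163,069.03; Nwosu 601,942.29; Tam 284,189.75; Quinlan 465,148.92.
At nearest $1: Orozco $163,069; Nwosu $601,942; Tam $284,190; Quinlan $465,149. Sum = $1,514,350.
Rounded total matches; no reconciliation needed.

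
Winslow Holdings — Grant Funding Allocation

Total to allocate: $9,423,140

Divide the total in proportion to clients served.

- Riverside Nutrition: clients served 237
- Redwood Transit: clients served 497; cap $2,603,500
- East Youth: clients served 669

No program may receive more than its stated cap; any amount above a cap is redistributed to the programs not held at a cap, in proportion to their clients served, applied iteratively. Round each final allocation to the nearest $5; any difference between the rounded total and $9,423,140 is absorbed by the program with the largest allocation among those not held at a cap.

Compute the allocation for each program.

Riverside Nutrition: $1,783,945 | Redwood Transit: $2,603,500 | East Youth: $5,035,695

Sum of clients served: 1,403.
Proportional shares (ignoring caps): Riverside Nutrition 1,591,792.00; Redwood Transit 3,338,061.71; East Youth 4,493,286.29.
Cap binds for Redwood Transit ($2,603,500); residual $6,819,640 reallocated over remaining clients served 906.
Redistributed shares: Riverside Nutrition 1,783,945.56 → $1,783,945; East Youth 5,035,694.44 → $5,035,695.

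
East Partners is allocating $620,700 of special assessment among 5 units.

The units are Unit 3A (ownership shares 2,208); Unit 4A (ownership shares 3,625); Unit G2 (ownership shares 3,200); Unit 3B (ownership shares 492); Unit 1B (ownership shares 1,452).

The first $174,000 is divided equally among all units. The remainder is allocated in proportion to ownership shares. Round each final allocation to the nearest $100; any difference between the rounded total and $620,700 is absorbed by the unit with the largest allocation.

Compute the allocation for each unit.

Equal tier: $174,000 ÷ 5 = $34,800 apiece.
Remainder $446,700 by ownership shares (total 10,977): Unit 3A 89,852.75 → $89,900; Unit 4A 147,516.40 → $147,500; Unit G2 130,221.37 → $130,200; Unit 3B 20,021.54 → $20,000; Unit 1B 59,087.95 → $59,100.
Totals: Unit 3A $34,800 + $89,900 = $124,700; Unit 4A $34,800 + $147,500 = $182,300; Unit G2 $34,800 + $130,200 = $165,000; Unit 3B $34,800 + $20,000 = $54,800; Unit 1B $34,800 + $59,100 = $93,900.

Unit 3A: $124,700; Unit 4A: $182,300; Unit G2: $165,000; Unit 3B: $54,800; Unit 1B: $93,900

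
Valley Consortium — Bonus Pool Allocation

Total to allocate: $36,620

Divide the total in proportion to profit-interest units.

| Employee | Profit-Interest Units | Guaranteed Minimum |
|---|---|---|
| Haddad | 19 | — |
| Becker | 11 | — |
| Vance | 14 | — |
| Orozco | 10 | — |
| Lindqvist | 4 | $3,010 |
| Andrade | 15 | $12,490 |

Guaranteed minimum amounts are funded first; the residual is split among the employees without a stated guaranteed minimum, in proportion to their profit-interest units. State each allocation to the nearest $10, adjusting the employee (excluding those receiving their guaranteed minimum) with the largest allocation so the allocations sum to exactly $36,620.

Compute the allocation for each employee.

Guaranteed amounts: Lindqvist $3,010; Andrade $12,490. Balance $21,120.
Balance split over remaining profit-interest units 54: Haddad 7,431.11 → $7,430; Becker 4,302.22 → $4,300; Vance 5,475.56 → $5,480; Orozco 3,911.11 → $3,910.

Haddad: $7,430 · Becker: $4,300 · Vance: $5,480 · Orozco: $3,910 · Lindqvist: $3,010 · Andrade: $12,490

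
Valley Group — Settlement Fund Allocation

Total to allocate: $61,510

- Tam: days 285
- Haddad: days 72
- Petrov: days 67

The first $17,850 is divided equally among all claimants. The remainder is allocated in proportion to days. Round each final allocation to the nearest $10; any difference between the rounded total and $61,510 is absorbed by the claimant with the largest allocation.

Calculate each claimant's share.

First tranche $17,850 split equally: $5,950 each.
Remainder $43,660 by days (total 424): Tam 29,346.93 → $29,350; Haddad 7,413.96 → $7,410; Petrov 6,899.10 → $6,900.
Totals: Tam $5,950 + $29,350 = $35,300; Haddad $5,950 + $7,410 = $13,360; Petrov $5,950 + $6,900 = $12,850.

Tam: $35,300 | Haddad: $13,360 | Petrov: $12,850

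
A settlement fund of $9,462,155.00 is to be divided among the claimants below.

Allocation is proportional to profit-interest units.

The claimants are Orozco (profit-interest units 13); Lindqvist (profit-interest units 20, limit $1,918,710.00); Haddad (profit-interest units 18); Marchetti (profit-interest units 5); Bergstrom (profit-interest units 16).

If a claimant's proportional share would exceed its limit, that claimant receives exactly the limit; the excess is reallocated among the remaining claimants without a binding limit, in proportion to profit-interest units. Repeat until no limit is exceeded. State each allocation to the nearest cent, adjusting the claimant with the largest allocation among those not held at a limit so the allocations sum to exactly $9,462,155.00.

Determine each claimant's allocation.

Orozco: $1,885,861.25 · Lindqvist: $1,918,710.00 · Haddad: $2,611,192.50 · Marchetti: $725,331.25 · Bergstrom: $2,321,060.00

Combined profit-interest units = 72.
Unconstrained shares: Orozco 1,708,444.6528; Lindqvist 2,628,376.3889; Haddad 2,365,538.7500; Marchetti 657,094.0972; Bergstrom 2,102,701.1111.
Cap binds for Lindqvist ($1,918,710.00); residual $7,543,445.00 reallocated over remaining profit-interest units 52.
Remaining shares: Orozco 1,885,861.2500 → $1,885,861.25; Haddad 2,611,192.5000 → $2,611,192.50; Marchetti 725,331.2500 → $725,331.25; Bergstrom 2,321,060.0000 → $2,321,060.00.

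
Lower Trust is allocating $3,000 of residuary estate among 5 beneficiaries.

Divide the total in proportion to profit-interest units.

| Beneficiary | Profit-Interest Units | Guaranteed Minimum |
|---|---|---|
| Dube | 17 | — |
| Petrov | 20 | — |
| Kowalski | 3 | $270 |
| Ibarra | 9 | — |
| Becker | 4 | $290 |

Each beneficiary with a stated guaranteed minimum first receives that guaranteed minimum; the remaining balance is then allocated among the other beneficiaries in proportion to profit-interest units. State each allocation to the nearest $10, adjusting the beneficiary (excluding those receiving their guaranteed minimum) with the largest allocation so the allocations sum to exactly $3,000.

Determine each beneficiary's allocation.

Dube: $900 · Petrov: $1,060 · Kowalski: $270 · Ibarra: $480 · Becker: $290

Fund the minimums — Kowalski $270; Becker $290. Balance $2,440.
Balance split over remaining profit-interest units 46: Dube 901.74 → $900; Petrov 1,060.87 → $1,060; Ibarra 477.39 → $480.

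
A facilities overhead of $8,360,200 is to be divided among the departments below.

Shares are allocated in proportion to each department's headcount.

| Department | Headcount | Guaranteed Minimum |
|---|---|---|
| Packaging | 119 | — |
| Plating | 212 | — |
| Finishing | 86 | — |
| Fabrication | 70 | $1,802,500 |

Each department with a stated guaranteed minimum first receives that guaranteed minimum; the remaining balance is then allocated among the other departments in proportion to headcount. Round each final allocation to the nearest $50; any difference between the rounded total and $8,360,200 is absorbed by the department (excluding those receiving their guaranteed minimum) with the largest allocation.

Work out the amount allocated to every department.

Minimums first: Fabrication $1,802,500. Residual $6,557,700.
Residual split over remaining headcount 417: Packaging 1,871,382.01 → $1,871,400; Plating 3,333,890.65 → $3,333,900; Finishing 1,352,427.34 → $1,352,450.
Rounding difference −$50 applied to Plating → $3,333,850.

Packaging: $1,871,400 · Plating: $3,333,850 · Finishing: $1,352,450 · Fabrication: $1,802,500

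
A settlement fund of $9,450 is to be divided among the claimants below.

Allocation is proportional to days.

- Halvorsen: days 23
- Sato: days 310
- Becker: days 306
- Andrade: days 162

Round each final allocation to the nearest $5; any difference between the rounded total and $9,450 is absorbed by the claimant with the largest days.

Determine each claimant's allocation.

Days total: 801.
Pro-rata amounts: Halvorsen 23/801 × $9,450 = 271.35; Sato 310/801 × $9,450 = 3,657.30; Becker 306/801 × $9,450 = 3,610.11; Andrade 162/801 × $9,450 = 1,911.24.
At nearest $5: Halvorsen $270; Sato $3,655; Becker $3,610; Andrade $1,910. Sum = $9,445.
Difference $9,450 − $9,445 = +$5 applied to largest days (Sato): Sato becomes $3,660.

Halvorsen: $270 | Sato: $3,660 | Becker: $3,610 | Andrade: $1,910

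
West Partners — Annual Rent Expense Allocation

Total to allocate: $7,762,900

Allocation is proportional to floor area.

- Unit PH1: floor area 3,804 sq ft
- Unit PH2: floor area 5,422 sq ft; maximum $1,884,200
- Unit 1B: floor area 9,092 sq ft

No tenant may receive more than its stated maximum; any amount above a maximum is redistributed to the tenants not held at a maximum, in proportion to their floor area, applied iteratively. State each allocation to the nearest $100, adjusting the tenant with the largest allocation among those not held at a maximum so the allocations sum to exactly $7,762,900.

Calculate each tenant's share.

Unit PH1: $1,734,100 · Unit PH2: $1,884,200 · Unit 1B: $4,144,600

Total floor area = 18,318.
Pro-rata shares before constraints: Unit PH1 1,612,079.46; Unit PH2 2,297,764.16; Unit 1B 3,853,056.38.
Cap binds for Unit PH2 ($1,884,200); balance $5,878,700 reallocated over remaining floor area 12,896.
Shares after redistribution: Unit PH1 1,734,070.63 → $1,734,100; Unit 1B 4,144,629.37 → $4,144,600.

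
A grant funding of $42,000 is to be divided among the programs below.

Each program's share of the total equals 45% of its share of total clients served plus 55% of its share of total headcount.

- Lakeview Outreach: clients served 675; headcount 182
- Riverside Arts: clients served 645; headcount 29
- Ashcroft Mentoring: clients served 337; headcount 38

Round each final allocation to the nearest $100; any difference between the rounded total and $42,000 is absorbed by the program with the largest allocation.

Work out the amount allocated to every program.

Totals — clients served 1,657, headcount 249.
Composite weights (45% clients served + 55% headcount): Lakeview Outreach 0.5853; Riverside Arts 0.2392; Ashcroft Mentoring 0.1755.
Unrounded shares: Lakeview Outreach 24,583.49; Riverside Arts 10,047.33; Ashcroft Mentoring 7,369.18.
After rounding ($100): Lakeview Outreach $24,600; Riverside Arts $10,000; Ashcroft Mentoring $7,400. Sum = $42,000.
No rounding difference to absorb.

Lakeview Outreach: $24,600; Riverside Arts: $10,000; Ashcroft Mentoring: $7,400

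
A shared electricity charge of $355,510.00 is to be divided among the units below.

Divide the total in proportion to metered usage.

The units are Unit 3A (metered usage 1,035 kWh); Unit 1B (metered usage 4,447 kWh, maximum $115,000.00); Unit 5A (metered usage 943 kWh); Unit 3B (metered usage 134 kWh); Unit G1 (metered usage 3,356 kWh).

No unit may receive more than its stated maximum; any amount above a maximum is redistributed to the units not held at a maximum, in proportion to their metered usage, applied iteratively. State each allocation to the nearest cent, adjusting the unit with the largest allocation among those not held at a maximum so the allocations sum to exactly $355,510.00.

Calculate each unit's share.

Unit 3A: $45,524.48 · Unit 1B: $115,000.00 · Unit 5A: $41,477.86 · Unit 3B: $5,893.99 · Unit G1: $147,613.67

Sum of metered usage: 9,915.
Pro-rata shares before constraints: Unit 3A 37,110.7262; Unit 1B 159,450.6273; Unit 5A 33,811.99496; Unit 3B 4,804.6737; Unit G1 120,331.9778.
Cap binds for Unit 1B ($115,000.00); residual $240,510.00 reallocated over remaining metered usage 5,468.
Shares after redistribution: Unit 3A 45,524.4788 → $45,524.48; Unit 5A 41,477.8584 → $41,477.86; Unit 3B 5,893.9905 → $5,893.99; Unit G1 147,613.6723 → $147,613.67.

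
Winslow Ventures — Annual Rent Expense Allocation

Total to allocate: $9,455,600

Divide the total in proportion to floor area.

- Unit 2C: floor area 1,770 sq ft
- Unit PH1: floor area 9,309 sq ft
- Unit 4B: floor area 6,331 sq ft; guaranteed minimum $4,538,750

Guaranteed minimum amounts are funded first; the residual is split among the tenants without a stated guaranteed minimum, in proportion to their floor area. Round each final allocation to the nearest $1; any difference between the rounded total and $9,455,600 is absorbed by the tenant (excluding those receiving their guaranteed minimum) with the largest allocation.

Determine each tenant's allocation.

Unit 2C: $785,524 | Unit PH1: $4,131,326 | Unit 4B: $4,538,750

Fund the minimums — Unit 4B $4,538,750. Residual $4,916,850.
Residual split over remaining floor area 11,079: Unit 2C 785,524.37 → $785,524; Unit PH1 4,131,325.63 → $4,131,326.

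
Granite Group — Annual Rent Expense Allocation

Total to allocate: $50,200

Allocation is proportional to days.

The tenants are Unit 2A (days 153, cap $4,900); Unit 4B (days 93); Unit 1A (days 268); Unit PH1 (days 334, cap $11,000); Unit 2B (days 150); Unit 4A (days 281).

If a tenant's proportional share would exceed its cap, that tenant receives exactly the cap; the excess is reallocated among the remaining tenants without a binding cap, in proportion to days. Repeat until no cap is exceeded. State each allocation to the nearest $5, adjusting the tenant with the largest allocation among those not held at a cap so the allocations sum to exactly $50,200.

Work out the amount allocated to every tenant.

Unit 2A: $4,900 · Unit 4B: $4,030 · Unit 1A: $11,605 · Unit PH1: $11,000 · Unit 2B: $6,495 · Unit 4A: $12,170

Combined days = 1,279.
Unconstrained shares: Unit 2A 6,005.16; Unit 4B 3,650.20; Unit 1A 10,518.84; Unit PH1 13,109.30; Unit 2B 5,887.41; Unit 4A 11,029.09.
Capped: Unit 2A ($4,900), Unit PH1 ($11,000); residual $34,300 reallocated over remaining days 792.
Remaining shares: Unit 4B 4,027.65 → $4,030; Unit 1A 11,606.57 → $11,605; Unit 2B 6,496.21 → $6,495; Unit 4A 12,169.57 → $12,170.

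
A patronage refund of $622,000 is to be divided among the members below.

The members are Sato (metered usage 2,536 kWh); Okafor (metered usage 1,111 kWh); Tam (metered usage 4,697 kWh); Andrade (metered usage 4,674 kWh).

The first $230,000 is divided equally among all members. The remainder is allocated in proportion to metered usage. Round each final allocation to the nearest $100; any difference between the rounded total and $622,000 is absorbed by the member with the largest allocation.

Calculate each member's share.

Sato: $133,900; Okafor: $91,000; Tam: $198,900; Andrade: $198,200

Equal tier: $230,000 ÷ 4 = $57,500 apiece.
Remainder $392,000 by metered usage (total 13,018): Sato 76,364.42 → $76,400; Okafor 33,454.60 → $33,500; Tam 141,436.78 → $141,400; Andrade 140,744.20 → $140,700.
Totals: Sato $57,500 + $76,400 = $133,900; Okafor $57,500 + $33,500 = $91,000; Tam $57,500 + $141,400 = $198,900; Andrade $57,500 + $140,700 = $198,200.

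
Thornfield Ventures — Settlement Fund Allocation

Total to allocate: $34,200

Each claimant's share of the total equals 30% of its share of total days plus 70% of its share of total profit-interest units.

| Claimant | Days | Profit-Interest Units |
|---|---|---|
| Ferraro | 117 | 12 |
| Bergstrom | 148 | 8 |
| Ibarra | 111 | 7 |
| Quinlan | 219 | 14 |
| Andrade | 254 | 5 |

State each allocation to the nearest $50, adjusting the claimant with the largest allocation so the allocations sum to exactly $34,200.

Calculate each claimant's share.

Totals — days 849, profit-interest units 46.
Composite weights (30% days + 70% profit-interest units): Ferraro 0.2240; Bergstrom 0.1740; Ibarra 0.1457; Quinlan 0.2904; Andrade 0.1658.
Proportional shares: Ferraro 7,659.14; Bergstrom 5,952.03; Ibarra 4,984.46; Quinlan 9,932.66; Andrade 5,671.71.
At nearest $50: Ferraro $7,650; Bergstrom $5,950; Ibarra $5,000; Quinlan $9,950; Andrade $5,650. Sum = $34,200.
Rounded total matches; no reconciliation needed.

Ferraro: $7,650; Bergstrom: $5,950; Ibarra: $5,000; Quinlan: $9,950; Andrade: $5,650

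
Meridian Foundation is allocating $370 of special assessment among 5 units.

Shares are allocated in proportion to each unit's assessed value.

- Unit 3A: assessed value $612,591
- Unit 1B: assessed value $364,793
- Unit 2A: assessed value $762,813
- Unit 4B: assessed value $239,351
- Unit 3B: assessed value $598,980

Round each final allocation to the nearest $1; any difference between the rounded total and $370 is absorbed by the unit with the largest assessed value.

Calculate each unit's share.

Unit 3A: $88 | Unit 1B: $52 | Unit 2A: $110 | Unit 4B: $34 | Unit 3B: $86

Sum of assessed value: 2,578,528.
Raw shares: Unit 3A 612,591/2,578,528 × $370 = 87.90; Unit 1B 364,793/2,578,528 × $370 = 52.35; Unit 2A 762,813/2,578,528 × $370 = 109.46; Unit 4B 239,351/2,578,528 × $370 = 34.35; Unit 3B 598,980/2,578,528 × $370 = 85.95.
Rounded to nearest $1: Unit 3A $88; Unit 1B $52; Unit 2A $109; Unit 4B $34; Unit 3B $86. Sum = $369.
Difference $370 − $369 = +$1 applied to largest assessed value (Unit 2A): Unit 2A becomes $110.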